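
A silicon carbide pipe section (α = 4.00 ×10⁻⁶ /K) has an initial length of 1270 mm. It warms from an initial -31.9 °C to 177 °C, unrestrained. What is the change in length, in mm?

ΔT = 177 − (-31.9) = 208.9 K.
ΔL = α·L₀·ΔT = 4.00×10⁻⁶ × 1270 mm × 208.9 K = 1.06 mm.

1.06 mm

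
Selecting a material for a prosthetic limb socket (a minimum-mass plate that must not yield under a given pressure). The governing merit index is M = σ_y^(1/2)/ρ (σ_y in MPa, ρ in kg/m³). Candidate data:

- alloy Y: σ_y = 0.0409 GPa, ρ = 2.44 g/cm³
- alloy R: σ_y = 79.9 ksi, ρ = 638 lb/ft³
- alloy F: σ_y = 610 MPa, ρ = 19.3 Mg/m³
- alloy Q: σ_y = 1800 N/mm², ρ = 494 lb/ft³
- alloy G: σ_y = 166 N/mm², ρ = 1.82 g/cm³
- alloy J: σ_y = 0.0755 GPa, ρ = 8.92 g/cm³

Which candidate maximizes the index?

Putting every candidate on a common basis:
  alloy Y: σ_y = 40.90 MPa, ρ = 2440 kg/m³
  alloy R: σ_y = 550.9 MPa, ρ = 10220 kg/m³
  alloy F: σ_y = 610.0 MPa, ρ = 19300 kg/m³
  alloy Q: σ_y = 1800 MPa, ρ = 7913 kg/m³
  alloy G: σ_y = 166.0 MPa, ρ = 1820 kg/m³
  alloy J: σ_y = 75.50 MPa, ρ = 8920 kg/m³
  alloy G: M = 7.08×10⁻³
  alloy Q: M = 5.36×10⁻³
  alloy Y: M = 2.62×10⁻³
  alloy R: M = 2.30×10⁻³
  alloy F: M = 1.28×10⁻³
  alloy J: M = 0.974×10⁻³
Alloy G has the largest M.

alloy G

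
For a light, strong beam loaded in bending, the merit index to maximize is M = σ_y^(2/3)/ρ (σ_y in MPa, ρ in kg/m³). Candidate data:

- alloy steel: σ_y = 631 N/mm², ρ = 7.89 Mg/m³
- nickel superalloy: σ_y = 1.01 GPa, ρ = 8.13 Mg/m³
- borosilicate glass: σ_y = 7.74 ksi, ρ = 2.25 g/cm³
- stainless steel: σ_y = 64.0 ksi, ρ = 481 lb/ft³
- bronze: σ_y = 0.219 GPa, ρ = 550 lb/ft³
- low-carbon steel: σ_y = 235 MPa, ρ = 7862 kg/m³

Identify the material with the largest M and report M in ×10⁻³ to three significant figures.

Putting every candidate on a common basis:
  alloy steel: σ_y = 631.0 MPa, ρ = 7890 kg/m³
  nickel superalloy: σ_y = 1010 MPa, ρ = 8130 kg/m³
  borosilicate glass: σ_y = 53.37 MPa, ρ = 2250 kg/m³
  stainless steel: σ_y = 441.3 MPa, ρ = 7705 kg/m³
  bronze: σ_y = 219.0 MPa, ρ = 8810 kg/m³
  low-carbon steel: σ_y = 235.0 MPa, ρ = 7862 kg/m³
  nickel superalloy: M = 12.4×10⁻³
  alloy steel: M = 9.32×10⁻³
  stainless steel: M = 7.52×10⁻³
  borosilicate glass: M = 6.30×10⁻³
  low-carbon steel: M = 4.84×10⁻³
  bronze: M = 4.12×10⁻³
The maximum is for nickel superalloy.

nickel superalloy, M = 12.4×10⁻³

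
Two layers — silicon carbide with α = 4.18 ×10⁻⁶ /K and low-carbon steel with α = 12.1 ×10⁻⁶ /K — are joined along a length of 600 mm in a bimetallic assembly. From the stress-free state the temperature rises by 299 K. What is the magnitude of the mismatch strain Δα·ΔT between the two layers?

2.37×10⁻³

Δα = |4.18 − 12.1|×10⁻⁶/K = 7.92×10⁻⁶/K.
Mismatch strain = Δα·ΔT = 7.92×10⁻⁶ × 299.0 = 2.37×10⁻³.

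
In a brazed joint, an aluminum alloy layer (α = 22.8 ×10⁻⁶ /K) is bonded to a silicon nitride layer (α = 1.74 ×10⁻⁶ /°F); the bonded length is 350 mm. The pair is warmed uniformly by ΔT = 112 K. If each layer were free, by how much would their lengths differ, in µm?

silicon nitride: α = 1.74×10⁻⁶/°F × 9/5 = 3.13×10⁻⁶/K.
Δα = |22.8 − 3.13|×10⁻⁶/K = 19.7×10⁻⁶/K.
ΔL_mismatch = Δα·L·ΔT = 19.7×10⁻⁶ × 350.0 mm × 112.0 K = 771 µm.

771 µm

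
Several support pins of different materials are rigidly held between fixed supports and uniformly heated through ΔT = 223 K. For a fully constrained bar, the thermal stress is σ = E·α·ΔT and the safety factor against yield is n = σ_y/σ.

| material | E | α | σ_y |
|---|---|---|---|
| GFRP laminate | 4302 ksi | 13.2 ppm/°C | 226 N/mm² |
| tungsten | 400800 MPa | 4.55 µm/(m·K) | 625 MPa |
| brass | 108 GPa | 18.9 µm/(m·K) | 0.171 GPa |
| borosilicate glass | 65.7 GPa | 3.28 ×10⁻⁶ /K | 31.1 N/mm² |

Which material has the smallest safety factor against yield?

In consistent units (E in GPa, α in ×10⁻⁶/K, σ_y in MPa):
  GFRP laminate: E = 29.66, α = 13.2, σ_y = 226.0 → σ = 87.3 MPa, n = 2.59
  tungsten: E = 400.8, α = 4.55, σ_y = 625.0 → σ = 407 MPa, n = 1.54
  brass: E = 108.0, α = 18.9, σ_y = 171.0 → σ = 455 MPa, n = 0.376
  borosilicate glass: E = 65.70, α = 3.28, σ_y = 31.10 → σ = 48.1 MPa, n = 0.647
Brass has the lowest safety factor, n = 0.376.

brass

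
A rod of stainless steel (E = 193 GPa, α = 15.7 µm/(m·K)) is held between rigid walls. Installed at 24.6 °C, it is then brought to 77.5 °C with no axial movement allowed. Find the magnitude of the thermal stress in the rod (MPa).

160 MPa

ΔT = 52.90 K. Constrained thermal stress σ = E·α·ΔT = 193.0×10³ MPa × 15.7×10⁻⁶ × 52.90 = 160 MPa (compressive).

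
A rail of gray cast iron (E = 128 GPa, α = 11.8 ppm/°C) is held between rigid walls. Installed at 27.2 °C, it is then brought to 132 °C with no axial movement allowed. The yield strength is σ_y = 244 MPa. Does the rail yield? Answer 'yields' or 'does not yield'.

does not yield

ΔT = 104.8 K. Constrained thermal stress σ = E·α·ΔT = 128.0×10³ MPa × 11.8×10⁻⁶ × 104.8 = 158 MPa (compressive).
Compare to σ_y = 244 MPa: σ < σ_y, so it does not yield.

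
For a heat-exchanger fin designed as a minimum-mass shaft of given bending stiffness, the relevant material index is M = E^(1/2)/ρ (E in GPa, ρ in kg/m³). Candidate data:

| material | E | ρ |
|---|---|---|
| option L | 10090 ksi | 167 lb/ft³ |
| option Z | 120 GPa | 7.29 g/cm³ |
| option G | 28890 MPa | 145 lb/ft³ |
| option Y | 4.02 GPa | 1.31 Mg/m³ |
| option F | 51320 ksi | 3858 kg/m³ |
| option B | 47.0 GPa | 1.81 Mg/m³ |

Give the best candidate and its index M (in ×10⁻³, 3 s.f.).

After converting to SI:
  option L: E = 69.57 GPa, ρ = 2675 kg/m³
  option Z: E = 120.0 GPa, ρ = 7290 kg/m³
  option G: E = 28.89 GPa, ρ = 2323 kg/m³
  option Y: E = 4.020 GPa, ρ = 1310 kg/m³
  option F: E = 353.8 GPa, ρ = 3858 kg/m³
  option B: E = 47.00 GPa, ρ = 1810 kg/m³
  option F: M = 4.88×10⁻³
  option B: M = 3.79×10⁻³
  option L: M = 3.12×10⁻³
  option G: M = 2.31×10⁻³
  option Y: M = 1.53×10⁻³
  option Z: M = 1.50×10⁻³
Highest index: option F.

option F, M = 4.88×10⁻³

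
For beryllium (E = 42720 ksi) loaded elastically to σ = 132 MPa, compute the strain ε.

E = 42720 ksi = 294.5 GPa = 294500 MPa.
ε = σ/E = 132 / 294500 = 4.48×10⁻⁴.

4.48×10⁻⁴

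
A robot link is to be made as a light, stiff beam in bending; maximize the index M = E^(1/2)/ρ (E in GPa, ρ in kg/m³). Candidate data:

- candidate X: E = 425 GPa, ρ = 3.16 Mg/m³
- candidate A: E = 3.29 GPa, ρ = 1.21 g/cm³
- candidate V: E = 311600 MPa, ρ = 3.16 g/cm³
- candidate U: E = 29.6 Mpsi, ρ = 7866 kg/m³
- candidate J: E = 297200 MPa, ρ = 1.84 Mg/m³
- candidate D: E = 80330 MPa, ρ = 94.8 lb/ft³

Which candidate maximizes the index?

Convert each candidate to consistent units, then evaluate M:
  candidate X: E = 425.0 GPa, ρ = 3160 kg/m³
  candidate A: E = 3.290 GPa, ρ = 1210 kg/m³
  candidate V: E = 311.6 GPa, ρ = 3160 kg/m³
  candidate U: E = 204.1 GPa, ρ = 7866 kg/m³
  candidate J: E = 297.2 GPa, ρ = 1840 kg/m³
  candidate D: E = 80.33 GPa, ρ = 1519 kg/m³
  candidate J: M = 9.37×10⁻³
  candidate X: M = 6.52×10⁻³
  candidate D: M = 5.90×10⁻³
  candidate V: M = 5.59×10⁻³
  candidate U: M = 1.82×10⁻³
  candidate A: M = 1.50×10⁻³
Candidate J has the largest M.

candidate J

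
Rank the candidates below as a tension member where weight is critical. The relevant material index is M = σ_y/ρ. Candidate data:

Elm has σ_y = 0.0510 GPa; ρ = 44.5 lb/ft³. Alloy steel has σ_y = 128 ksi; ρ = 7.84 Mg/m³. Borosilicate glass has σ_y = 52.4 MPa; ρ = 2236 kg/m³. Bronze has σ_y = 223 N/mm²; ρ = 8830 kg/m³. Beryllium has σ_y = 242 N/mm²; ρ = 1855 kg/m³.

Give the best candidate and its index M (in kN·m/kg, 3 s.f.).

Putting every candidate on a common basis:
  elm: σ_y = 51.00 MPa, ρ = 712.8 kg/m³
  alloy steel: σ_y = 882.5 MPa, ρ = 7840 kg/m³
  borosilicate glass: σ_y = 52.40 MPa, ρ = 2236 kg/m³
  bronze: σ_y = 223.0 MPa, ρ = 8830 kg/m³
  beryllium: σ_y = 242.0 MPa, ρ = 1855 kg/m³
  beryllium: M = 130 kN·m/kg
  alloy steel: M = 113 kN·m/kg
  elm: M = 71.5 kN·m/kg
  bronze: M = 25.3 kN·m/kg
  borosilicate glass: M = 23.4 kN·m/kg
Highest index: beryllium.

beryllium, M = 130 kN·m/kg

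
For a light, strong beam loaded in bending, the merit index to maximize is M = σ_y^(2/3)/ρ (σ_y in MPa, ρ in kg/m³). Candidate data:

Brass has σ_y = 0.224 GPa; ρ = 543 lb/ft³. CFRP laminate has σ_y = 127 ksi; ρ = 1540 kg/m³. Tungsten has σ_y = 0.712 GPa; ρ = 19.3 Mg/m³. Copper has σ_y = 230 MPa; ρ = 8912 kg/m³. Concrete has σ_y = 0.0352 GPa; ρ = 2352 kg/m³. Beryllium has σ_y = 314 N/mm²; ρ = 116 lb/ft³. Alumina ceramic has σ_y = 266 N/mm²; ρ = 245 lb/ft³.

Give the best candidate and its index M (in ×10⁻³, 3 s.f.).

CFRP laminate, M = 59.4×10⁻³

In SI units:
  brass: σ_y = 224.0 MPa, ρ = 8698 kg/m³
  CFRP laminate: σ_y = 875.6 MPa, ρ = 1540 kg/m³
  tungsten: σ_y = 712.0 MPa, ρ = 19300 kg/m³
  copper: σ_y = 230.0 MPa, ρ = 8912 kg/m³
  concrete: σ_y = 35.20 MPa, ρ = 2352 kg/m³
  beryllium: σ_y = 314.0 MPa, ρ = 1858 kg/m³
  alumina ceramic: σ_y = 266.0 MPa, ρ = 3925 kg/m³
  CFRP laminate: M = 59.4×10⁻³
  beryllium: M = 24.9×10⁻³
  alumina ceramic: M = 10.5×10⁻³
  concrete: M = 4.57×10⁻³
  brass: M = 4.24×10⁻³
  copper: M = 4.21×10⁻³
  tungsten: M = 4.13×10⁻³
CFRP laminate ranks first.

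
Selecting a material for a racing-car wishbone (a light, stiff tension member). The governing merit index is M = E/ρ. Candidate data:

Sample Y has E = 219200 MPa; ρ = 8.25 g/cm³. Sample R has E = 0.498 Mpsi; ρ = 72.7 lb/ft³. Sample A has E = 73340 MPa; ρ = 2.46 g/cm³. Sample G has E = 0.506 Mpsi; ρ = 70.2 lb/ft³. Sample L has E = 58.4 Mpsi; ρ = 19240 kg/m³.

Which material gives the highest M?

In SI units:
  sample Y: E = 219.2 GPa, ρ = 8250 kg/m³
  sample R: E = 3.434 GPa, ρ = 1165 kg/m³
  sample A: E = 73.34 GPa, ρ = 2460 kg/m³
  sample G: E = 3.489 GPa, ρ = 1124 kg/m³
  sample L: E = 402.7 GPa, ρ = 19240 kg/m³
  sample A: M = 29.8 MN·m/kg
  sample Y: M = 26.6 MN·m/kg
  sample L: M = 20.9 MN·m/kg
  sample G: M = 3.10 MN·m/kg
  sample R: M = 2.95 MN·m/kg
Sample A ranks first.

sample A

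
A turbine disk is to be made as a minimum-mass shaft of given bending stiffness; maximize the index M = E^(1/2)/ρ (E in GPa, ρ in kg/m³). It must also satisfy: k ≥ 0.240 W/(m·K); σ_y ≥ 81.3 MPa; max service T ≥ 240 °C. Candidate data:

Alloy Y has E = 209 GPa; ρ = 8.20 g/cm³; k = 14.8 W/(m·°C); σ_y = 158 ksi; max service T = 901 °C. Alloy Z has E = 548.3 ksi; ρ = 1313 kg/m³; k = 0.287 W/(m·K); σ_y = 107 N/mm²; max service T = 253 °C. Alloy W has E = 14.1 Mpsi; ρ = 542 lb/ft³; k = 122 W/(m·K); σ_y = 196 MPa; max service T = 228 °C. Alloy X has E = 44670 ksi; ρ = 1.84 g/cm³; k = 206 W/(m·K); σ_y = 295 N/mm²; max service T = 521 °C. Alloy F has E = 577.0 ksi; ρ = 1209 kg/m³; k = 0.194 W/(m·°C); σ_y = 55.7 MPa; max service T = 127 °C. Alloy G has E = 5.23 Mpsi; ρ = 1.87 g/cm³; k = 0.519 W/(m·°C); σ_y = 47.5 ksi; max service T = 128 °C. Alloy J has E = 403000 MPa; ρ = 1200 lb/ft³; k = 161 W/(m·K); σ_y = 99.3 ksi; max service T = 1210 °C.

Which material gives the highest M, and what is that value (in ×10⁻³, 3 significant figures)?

Screen on constraints: k ≥ 0.240 W/(m·K); σ_y ≥ 81.3 MPa; max service T ≥ 240 °C. Survivors: alloy Y, alloy Z, alloy X, alloy J.
In SI units:
  alloy Y: E = 209.0 GPa, ρ = 8200 kg/m³
  alloy Z: E = 3.780 GPa, ρ = 1313 kg/m³
  alloy X: E = 308.0 GPa, ρ = 1840 kg/m³
  alloy J: E = 403.0 GPa, ρ = 19220 kg/m³
  alloy X: M = 9.54×10⁻³
  alloy Y: M = 1.76×10⁻³
  alloy Z: M = 1.48×10⁻³
  alloy J: M = 1.04×10⁻³
Alloy X has the largest M.

alloy X, M = 9.54×10⁻³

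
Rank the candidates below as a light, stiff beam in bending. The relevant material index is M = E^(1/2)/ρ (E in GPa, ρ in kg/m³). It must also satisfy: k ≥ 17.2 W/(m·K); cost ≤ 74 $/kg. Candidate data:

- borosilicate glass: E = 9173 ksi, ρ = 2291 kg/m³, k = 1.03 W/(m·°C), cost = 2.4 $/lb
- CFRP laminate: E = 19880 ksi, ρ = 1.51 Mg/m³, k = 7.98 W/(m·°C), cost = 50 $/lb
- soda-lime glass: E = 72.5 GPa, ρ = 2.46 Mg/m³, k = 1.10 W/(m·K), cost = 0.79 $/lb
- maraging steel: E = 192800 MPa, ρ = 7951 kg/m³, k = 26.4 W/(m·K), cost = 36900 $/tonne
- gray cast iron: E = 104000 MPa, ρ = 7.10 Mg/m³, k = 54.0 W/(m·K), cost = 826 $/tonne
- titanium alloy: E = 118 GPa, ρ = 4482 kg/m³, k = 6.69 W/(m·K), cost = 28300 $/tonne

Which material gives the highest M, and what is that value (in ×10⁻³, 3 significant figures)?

maraging steel, M = 1.75×10⁻³

Screen on constraints: k ≥ 17.2 W/(m·K); cost ≤ 74 $/kg. Survivors: maraging steel, gray cast iron.
In SI units:
  maraging steel: E = 192.8 GPa, ρ = 7951 kg/m³
  gray cast iron: E = 104.0 GPa, ρ = 7100 kg/m³
  maraging steel: M = 1.75×10⁻³
  gray cast iron: M = 1.44×10⁻³
Maraging steel has the largest M.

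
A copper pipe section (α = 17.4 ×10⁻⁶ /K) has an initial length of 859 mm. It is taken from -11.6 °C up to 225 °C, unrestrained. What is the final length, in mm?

ΔT = 225 − (-11.6) = 236.6 K.
ΔL = α·L₀·ΔT = 17.4×10⁻⁶ × 859 mm × 236.6 K = 3.54 mm.
L = L₀ + ΔL = 859 + 3.54 = 862.54 mm.

862.54 mm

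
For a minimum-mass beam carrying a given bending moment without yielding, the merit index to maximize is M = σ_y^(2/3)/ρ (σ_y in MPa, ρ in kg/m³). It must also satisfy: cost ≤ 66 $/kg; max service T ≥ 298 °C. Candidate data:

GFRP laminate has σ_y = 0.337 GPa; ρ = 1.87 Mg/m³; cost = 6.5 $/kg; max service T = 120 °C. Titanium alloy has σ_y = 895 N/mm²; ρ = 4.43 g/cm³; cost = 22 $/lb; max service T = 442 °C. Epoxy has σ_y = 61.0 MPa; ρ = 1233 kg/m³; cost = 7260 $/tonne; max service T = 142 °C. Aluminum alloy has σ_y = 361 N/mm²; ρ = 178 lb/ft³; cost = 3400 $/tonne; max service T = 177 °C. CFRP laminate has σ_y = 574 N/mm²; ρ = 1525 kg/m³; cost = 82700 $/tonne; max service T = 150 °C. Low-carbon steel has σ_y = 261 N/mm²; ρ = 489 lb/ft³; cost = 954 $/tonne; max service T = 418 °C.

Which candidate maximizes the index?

Screen on constraints: cost ≤ 66 $/kg; max service T ≥ 298 °C. Survivors: titanium alloy, low-carbon steel.
Convert each candidate to consistent units, then evaluate M:
  titanium alloy: σ_y = 895.0 MPa, ρ = 4430 kg/m³
  low-carbon steel: σ_y = 261.0 MPa, ρ = 7833 kg/m³
  titanium alloy: M = 21.0×10⁻³
  low-carbon steel: M = 5.21×10⁻³
The maximum is for titanium alloy.

titanium alloy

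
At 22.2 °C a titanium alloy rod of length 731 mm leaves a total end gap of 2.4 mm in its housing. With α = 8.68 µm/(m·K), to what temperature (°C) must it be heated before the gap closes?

400 °C

α·L₀·ΔT = 2.4 mm ⇒ ΔT = 2.4 / (8.68×10⁻⁶ × 731.0) = 378.2 K.
T = 22.2 + 378.2 = 400.4 °C.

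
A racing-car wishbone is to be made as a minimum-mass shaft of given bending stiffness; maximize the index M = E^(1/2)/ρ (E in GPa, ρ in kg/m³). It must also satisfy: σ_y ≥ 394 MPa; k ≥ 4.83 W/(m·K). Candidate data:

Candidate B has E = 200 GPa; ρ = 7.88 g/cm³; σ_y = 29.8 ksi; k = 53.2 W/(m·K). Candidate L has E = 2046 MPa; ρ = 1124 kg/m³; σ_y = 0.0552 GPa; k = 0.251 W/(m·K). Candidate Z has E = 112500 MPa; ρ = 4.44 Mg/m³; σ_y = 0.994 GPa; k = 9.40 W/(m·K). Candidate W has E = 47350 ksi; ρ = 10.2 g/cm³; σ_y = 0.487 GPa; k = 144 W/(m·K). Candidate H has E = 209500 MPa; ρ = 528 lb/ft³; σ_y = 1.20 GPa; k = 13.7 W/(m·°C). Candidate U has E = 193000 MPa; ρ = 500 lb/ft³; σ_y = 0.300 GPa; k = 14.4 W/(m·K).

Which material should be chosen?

Screen on constraints: σ_y ≥ 394 MPa; k ≥ 4.83 W/(m·K). Survivors: candidate Z, candidate W, candidate H.
Putting every candidate on a common basis:
  candidate Z: E = 112.5 GPa, ρ = 4440 kg/m³
  candidate W: E = 326.5 GPa, ρ = 10200 kg/m³
  candidate H: E = 209.5 GPa, ρ = 8458 kg/m³
  candidate Z: M = 2.39×10⁻³
  candidate W: M = 1.77×10⁻³
  candidate H: M = 1.71×10⁻³
Highest index: candidate Z.

candidate Z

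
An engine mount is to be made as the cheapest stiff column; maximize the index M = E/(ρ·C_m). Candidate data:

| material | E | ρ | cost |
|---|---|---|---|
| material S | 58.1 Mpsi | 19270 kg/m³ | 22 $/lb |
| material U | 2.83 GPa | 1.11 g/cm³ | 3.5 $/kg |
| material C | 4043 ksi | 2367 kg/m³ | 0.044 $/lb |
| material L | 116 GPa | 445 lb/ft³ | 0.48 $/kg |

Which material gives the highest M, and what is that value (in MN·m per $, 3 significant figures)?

material C, M = 121 MN·m per $

Normalizing units and computing the index:
  material S: E = 400.6 GPa, ρ = 19270 kg/m³, cost = 48.50 $/kg
  material U: E = 2.830 GPa, ρ = 1110 kg/m³, cost = 3.500 $/kg
  material C: E = 27.88 GPa, ρ = 2367 kg/m³, cost = 0.09700 $/kg
  material L: E = 116.0 GPa, ρ = 7128 kg/m³, cost = 0.4800 $/kg
  material C: M = 121 MN·m per $
  material L: M = 33.9 MN·m per $
  material U: M = 0.728 MN·m per $
  material S: M = 0.429 MN·m per $
Highest index: material C.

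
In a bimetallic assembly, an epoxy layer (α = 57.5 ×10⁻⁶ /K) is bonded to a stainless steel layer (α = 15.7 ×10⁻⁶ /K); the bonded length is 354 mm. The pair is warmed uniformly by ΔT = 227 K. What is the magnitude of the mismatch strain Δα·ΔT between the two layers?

9.49×10⁻³

Δα = |57.5 − 15.7|×10⁻⁶/K = 41.8×10⁻⁶/K.
Mismatch strain = Δα·ΔT = 41.8×10⁻⁶ × 227.0 = 9.49×10⁻³.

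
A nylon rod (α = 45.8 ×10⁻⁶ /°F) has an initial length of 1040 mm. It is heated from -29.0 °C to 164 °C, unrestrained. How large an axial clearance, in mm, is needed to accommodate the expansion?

16.5 mm

Convert α: 45.8×10⁻⁶/°F × (9/5) = 82.4×10⁻⁶/K.
ΔT = 164 − (-29.0) = 193.0 K.
ΔL = α·L₀·ΔT = 82.4×10⁻⁶ × 1040 mm × 193.0 K = 16.5 mm.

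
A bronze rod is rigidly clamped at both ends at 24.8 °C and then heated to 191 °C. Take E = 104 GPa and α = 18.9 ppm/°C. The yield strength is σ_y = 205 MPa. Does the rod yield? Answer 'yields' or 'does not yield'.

yields

ΔT = 166.2 K. Constrained thermal stress σ = E·α·ΔT = 104.0×10³ MPa × 18.9×10⁻⁶ × 166.2 = 327 MPa (compressive).
Compare to σ_y = 205 MPa: σ ≥ σ_y, so it yields.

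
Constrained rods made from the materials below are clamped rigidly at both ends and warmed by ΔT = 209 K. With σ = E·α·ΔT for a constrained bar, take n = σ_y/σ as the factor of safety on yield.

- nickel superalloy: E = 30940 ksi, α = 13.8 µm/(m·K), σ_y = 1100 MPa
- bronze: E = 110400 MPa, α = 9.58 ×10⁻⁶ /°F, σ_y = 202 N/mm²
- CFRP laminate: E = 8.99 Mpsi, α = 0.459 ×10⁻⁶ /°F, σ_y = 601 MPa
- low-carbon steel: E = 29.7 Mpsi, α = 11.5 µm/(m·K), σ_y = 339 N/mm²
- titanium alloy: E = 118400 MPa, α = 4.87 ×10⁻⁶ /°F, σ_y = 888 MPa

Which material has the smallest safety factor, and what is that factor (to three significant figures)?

bronze, n = 0.508

With everything in SI (GPa, ×10⁻⁶/K, MPa):
  nickel superalloy: E = 213.3, α = 13.8, σ_y = 1100 → σ = 615 MPa, n = 1.79
  bronze: E = 110.4, α = 17.2, σ_y = 202.0 → σ = 398 MPa, n = 0.508
  CFRP laminate: E = 61.98, α = 0.826, σ_y = 601.0 → σ = 10.7 MPa, n = 56.2
  low-carbon steel: E = 204.8, α = 11.5, σ_y = 339.0 → σ = 492 MPa, n = 0.689
  titanium alloy: E = 118.4, α = 8.77, σ_y = 888.0 → σ = 217 MPa, n = 4.09
Smallest n: bronze with n = 0.508.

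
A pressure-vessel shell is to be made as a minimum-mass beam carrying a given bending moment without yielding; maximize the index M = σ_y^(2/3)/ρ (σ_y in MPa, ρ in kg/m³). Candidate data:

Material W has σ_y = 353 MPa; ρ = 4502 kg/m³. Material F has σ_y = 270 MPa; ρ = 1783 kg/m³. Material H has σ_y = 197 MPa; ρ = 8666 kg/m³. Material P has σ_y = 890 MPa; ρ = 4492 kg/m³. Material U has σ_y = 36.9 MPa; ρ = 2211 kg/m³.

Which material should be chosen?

Evaluate M for each candidate:
  material F: M = 23.4×10⁻³
  material P: M = 20.6×10⁻³
  material W: M = 11.1×10⁻³
  material U: M = 5.01×10⁻³
  material H: M = 3.91×10⁻³
Material F ranks first.

material F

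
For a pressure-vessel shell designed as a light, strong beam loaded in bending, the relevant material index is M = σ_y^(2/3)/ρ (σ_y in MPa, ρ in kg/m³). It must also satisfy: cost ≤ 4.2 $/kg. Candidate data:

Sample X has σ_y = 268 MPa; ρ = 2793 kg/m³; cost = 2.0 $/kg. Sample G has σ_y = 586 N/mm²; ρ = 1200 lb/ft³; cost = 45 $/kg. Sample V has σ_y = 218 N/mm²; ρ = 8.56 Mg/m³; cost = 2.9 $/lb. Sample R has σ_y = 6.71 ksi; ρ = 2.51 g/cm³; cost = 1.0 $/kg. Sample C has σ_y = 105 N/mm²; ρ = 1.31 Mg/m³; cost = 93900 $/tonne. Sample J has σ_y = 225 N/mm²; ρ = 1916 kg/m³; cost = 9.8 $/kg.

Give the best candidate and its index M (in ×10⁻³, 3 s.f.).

Screen on constraints: cost ≤ 4.2 $/kg. Survivors: sample X, sample R.
In SI units:
  sample X: σ_y = 268.0 MPa, ρ = 2793 kg/m³
  sample R: σ_y = 46.26 MPa, ρ = 2510 kg/m³
  sample X: M = 14.9×10⁻³
  sample R: M = 5.13×10⁻³
The maximum is for sample X.

sample X, M = 14.9×10⁻³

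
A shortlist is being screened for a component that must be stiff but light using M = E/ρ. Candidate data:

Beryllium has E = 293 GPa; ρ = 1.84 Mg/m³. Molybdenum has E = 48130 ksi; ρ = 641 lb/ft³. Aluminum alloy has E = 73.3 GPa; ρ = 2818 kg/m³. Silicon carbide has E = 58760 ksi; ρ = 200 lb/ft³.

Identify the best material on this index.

Normalizing units and computing the index:
  beryllium: E = 293.0 GPa, ρ = 1840 kg/m³
  molybdenum: E = 331.8 GPa, ρ = 10270 kg/m³
  aluminum alloy: E = 73.30 GPa, ρ = 2818 kg/m³
  silicon carbide: E = 405.1 GPa, ρ = 3204 kg/m³
  beryllium: M = 159 MN·m/kg
  silicon carbide: M = 126 MN·m/kg
  molybdenum: M = 32.3 MN·m/kg
  aluminum alloy: M = 26.0 MN·m/kg
The maximum is for beryllium.

beryllium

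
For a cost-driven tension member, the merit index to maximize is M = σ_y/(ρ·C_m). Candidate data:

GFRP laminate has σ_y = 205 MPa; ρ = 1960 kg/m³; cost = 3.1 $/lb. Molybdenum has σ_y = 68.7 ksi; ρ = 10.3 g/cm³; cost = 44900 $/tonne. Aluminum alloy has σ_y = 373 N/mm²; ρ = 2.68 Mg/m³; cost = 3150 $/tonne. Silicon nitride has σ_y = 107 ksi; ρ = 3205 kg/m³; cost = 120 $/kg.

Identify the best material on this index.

After converting to SI:
  GFRP laminate: σ_y = 205.0 MPa, ρ = 1960 kg/m³, cost = 6.834 $/kg
  molybdenum: σ_y = 473.7 MPa, ρ = 10300 kg/m³, cost = 44.90 $/kg
  aluminum alloy: σ_y = 373.0 MPa, ρ = 2680 kg/m³, cost = 3.150 $/kg
  silicon nitride: σ_y = 737.7 MPa, ρ = 3205 kg/m³, cost = 120.0 $/kg
  aluminum alloy: M = 44.2 kN·m per $
  GFRP laminate: M = 15.3 kN·m per $
  silicon nitride: M = 1.92 kN·m per $
  molybdenum: M = 1.02 kN·m per $
Aluminum alloy ranks first.

aluminum alloy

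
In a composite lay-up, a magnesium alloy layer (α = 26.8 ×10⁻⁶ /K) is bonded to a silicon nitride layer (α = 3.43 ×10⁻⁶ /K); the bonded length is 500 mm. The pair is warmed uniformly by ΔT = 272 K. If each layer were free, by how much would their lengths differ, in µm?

Δα = |26.8 − 3.43|×10⁻⁶/K = 23.4×10⁻⁶/K.
ΔL_mismatch = Δα·L·ΔT = 23.4×10⁻⁶ × 500.0 mm × 272.0 K = 3180 µm.

3180 µm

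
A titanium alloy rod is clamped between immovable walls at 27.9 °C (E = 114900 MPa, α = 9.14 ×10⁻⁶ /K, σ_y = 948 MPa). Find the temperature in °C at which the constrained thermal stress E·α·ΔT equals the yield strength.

E = 114900 MPa = 114.9 GPa.
E·α·ΔT = 948.0 MPa ⇒ ΔT = 948.0 / (114.9×10³ × 9.14×10⁻⁶) = 902.7 K.
T = 27.9 + 902.7 = 930.6 °C.

931 °C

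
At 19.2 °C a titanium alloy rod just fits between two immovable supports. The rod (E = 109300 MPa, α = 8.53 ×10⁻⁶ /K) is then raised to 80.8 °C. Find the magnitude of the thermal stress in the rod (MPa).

E = 109300 MPa = 109.3 GPa.
ΔT = 61.60 K. Constrained thermal stress σ = E·α·ΔT = 109.3×10³ MPa × 8.53×10⁻⁶ × 61.60 = 57.4 MPa (compressive).

57.4 MPa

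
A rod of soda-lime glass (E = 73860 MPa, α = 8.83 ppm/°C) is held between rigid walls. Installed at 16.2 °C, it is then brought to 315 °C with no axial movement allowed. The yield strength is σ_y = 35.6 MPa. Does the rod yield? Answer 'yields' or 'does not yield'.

yields

E = 73860 MPa = 73.86 GPa.
ΔT = 298.8 K. Constrained thermal stress σ = E·α·ΔT = 73.86×10³ MPa × 8.83×10⁻⁶ × 298.8 = 195 MPa (compressive).
Compare to σ_y = 35.6 MPa: σ ≥ σ_y, so it yields.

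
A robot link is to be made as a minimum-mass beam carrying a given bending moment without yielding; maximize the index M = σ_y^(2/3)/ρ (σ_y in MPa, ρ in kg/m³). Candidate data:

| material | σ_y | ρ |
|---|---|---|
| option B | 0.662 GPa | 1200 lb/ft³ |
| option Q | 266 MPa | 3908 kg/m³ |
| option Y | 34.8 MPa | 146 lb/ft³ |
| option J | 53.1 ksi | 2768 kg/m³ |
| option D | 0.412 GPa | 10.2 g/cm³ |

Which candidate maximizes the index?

option J

Normalizing units and computing the index:
  option B: σ_y = 662.0 MPa, ρ = 19220 kg/m³
  option Q: σ_y = 266.0 MPa, ρ = 3908 kg/m³
  option Y: σ_y = 34.80 MPa, ρ = 2339 kg/m³
  option J: σ_y = 366.1 MPa, ρ = 2768 kg/m³
  option D: σ_y = 412.0 MPa, ρ = 10200 kg/m³
  option J: M = 18.5×10⁻³
  option Q: M = 10.6×10⁻³
  option D: M = 5.43×10⁻³
  option Y: M = 4.56×10⁻³
  option B: M = 3.95×10⁻³
The maximum is for option J.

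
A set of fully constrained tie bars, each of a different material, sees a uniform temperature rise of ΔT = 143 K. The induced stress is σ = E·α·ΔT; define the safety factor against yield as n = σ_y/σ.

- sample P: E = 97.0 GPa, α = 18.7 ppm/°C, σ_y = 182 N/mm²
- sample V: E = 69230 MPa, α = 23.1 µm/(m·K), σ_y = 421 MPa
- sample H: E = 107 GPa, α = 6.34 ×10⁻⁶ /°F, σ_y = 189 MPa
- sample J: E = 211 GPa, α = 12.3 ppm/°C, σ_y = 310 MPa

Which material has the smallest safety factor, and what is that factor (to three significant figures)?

Per material, after unit conversion:
  sample P: E = 97.00, α = 18.7, σ_y = 182.0 → σ = 259 MPa, n = 0.702
  sample V: E = 69.23, α = 23.1, σ_y = 421.0 → σ = 229 MPa, n = 1.84
  sample H: E = 107.0, α = 11.4, σ_y = 189.0 → σ = 175 MPa, n = 1.08
  sample J: E = 211.0, α = 12.3, σ_y = 310.0 → σ = 371 MPa, n = 0.835
Smallest n: sample P with n = 0.702.

sample P, n = 0.702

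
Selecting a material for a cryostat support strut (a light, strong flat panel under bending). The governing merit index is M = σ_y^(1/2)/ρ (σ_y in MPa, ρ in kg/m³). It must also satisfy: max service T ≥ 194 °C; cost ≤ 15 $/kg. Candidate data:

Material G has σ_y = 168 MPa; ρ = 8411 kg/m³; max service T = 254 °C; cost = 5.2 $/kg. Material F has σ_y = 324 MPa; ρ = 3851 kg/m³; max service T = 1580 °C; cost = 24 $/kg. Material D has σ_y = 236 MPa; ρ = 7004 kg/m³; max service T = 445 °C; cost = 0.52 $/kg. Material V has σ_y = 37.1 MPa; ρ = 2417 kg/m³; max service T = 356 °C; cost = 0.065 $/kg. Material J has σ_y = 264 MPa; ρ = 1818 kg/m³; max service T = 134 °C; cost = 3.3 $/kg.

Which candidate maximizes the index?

Screen on constraints: max service T ≥ 194 °C; cost ≤ 15 $/kg. Survivors: material G, material D, material V.
Computing M directly (units already consistent):
  material V: M = 2.52×10⁻³
  material D: M = 2.19×10⁻³
  material G: M = 1.54×10⁻³
Material V has the largest M.

material V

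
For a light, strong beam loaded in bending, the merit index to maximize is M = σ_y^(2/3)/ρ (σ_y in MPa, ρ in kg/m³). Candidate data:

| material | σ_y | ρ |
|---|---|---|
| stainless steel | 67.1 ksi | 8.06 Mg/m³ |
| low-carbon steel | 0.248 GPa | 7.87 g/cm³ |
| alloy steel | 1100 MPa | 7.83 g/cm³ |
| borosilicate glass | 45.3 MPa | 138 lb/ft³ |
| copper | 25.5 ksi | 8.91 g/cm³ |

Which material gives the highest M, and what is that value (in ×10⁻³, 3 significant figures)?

Normalizing units and computing the index:
  stainless steel: σ_y = 462.6 MPa, ρ = 8060 kg/m³
  low-carbon steel: σ_y = 248.0 MPa, ρ = 7870 kg/m³
  alloy steel: σ_y = 1100 MPa, ρ = 7830 kg/m³
  borosilicate glass: σ_y = 45.30 MPa, ρ = 2211 kg/m³
  copper: σ_y = 175.8 MPa, ρ = 8910 kg/m³
  alloy steel: M = 13.6×10⁻³
  stainless steel: M = 7.42×10⁻³
  borosilicate glass: M = 5.75×10⁻³
  low-carbon steel: M = 5.02×10⁻³
  copper: M = 3.52×10⁻³
Alloy steel has the largest M.

alloy steel, M = 13.6×10⁻³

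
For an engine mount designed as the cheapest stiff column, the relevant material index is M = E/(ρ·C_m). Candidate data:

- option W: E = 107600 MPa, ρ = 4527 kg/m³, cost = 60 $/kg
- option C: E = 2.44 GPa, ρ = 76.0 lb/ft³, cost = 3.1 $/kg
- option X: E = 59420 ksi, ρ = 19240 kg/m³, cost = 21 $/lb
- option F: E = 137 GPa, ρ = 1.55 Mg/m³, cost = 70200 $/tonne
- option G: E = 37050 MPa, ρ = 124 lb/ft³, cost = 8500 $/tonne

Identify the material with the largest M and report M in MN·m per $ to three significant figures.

Putting every candidate on a common basis:
  option W: E = 107.6 GPa, ρ = 4527 kg/m³, cost = 60.00 $/kg
  option C: E = 2.440 GPa, ρ = 1217 kg/m³, cost = 3.100 $/kg
  option X: E = 409.7 GPa, ρ = 19240 kg/m³, cost = 46.30 $/kg
  option F: E = 137.0 GPa, ρ = 1550 kg/m³, cost = 70.20 $/kg
  option G: E = 37.05 GPa, ρ = 1986 kg/m³, cost = 8.500 $/kg
  option G: M = 2.19 MN·m per $
  option F: M = 1.26 MN·m per $
  option C: M = 0.647 MN·m per $
  option X: M = 0.460 MN·m per $
  option W: M = 0.396 MN·m per $
Option G ranks first.

option G, M = 2.19 MN·m per $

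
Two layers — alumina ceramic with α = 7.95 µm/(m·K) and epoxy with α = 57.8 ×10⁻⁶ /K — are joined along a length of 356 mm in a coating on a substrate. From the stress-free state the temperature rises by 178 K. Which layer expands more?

α(alumina ceramic) = 7.95×10⁻⁶/K vs α(epoxy) = 57.8×10⁻⁶/K.
Higher α expands more for the same ΔT: epoxy.

epoxy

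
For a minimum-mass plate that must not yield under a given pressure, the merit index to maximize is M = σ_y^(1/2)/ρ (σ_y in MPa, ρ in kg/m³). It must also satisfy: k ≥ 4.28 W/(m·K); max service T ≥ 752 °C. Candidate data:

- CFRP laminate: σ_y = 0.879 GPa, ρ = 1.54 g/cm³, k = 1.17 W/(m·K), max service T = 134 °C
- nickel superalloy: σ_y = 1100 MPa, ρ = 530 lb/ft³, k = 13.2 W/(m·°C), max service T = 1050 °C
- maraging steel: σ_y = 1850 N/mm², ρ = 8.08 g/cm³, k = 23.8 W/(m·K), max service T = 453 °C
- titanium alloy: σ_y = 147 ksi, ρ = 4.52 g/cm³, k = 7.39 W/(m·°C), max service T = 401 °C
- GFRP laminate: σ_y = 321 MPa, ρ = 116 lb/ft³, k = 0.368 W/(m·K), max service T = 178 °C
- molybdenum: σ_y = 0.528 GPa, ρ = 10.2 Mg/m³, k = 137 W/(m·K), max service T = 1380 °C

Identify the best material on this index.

Screen on constraints: k ≥ 4.28 W/(m·K); max service T ≥ 752 °C. Survivors: nickel superalloy, molybdenum.
In SI units:
  nickel superalloy: σ_y = 1100 MPa, ρ = 8490 kg/m³
  molybdenum: σ_y = 528.0 MPa, ρ = 10200 kg/m³
  nickel superalloy: M = 3.91×10⁻³
  molybdenum: M = 2.25×10⁻³
Highest index: nickel superalloy.

nickel superalloy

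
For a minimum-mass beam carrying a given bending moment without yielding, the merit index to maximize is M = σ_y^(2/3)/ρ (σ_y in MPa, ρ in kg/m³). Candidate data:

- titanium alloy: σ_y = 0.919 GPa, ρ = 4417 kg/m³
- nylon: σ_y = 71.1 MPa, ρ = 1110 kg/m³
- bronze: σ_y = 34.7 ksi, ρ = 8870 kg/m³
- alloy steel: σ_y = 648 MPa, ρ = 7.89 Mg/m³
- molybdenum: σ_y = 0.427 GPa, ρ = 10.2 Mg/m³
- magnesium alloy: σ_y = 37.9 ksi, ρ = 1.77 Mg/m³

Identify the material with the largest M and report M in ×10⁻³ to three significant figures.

magnesium alloy, M = 23.1×10⁻³

After converting to SI:
  titanium alloy: σ_y = 919.0 MPa, ρ = 4417 kg/m³
  nylon: σ_y = 71.10 MPa, ρ = 1110 kg/m³
  bronze: σ_y = 239.2 MPa, ρ = 8870 kg/m³
  alloy steel: σ_y = 648.0 MPa, ρ = 7890 kg/m³
  molybdenum: σ_y = 427.0 MPa, ρ = 10200 kg/m³
  magnesium alloy: σ_y = 261.3 MPa, ρ = 1770 kg/m³
  magnesium alloy: M = 23.1×10⁻³
  titanium alloy: M = 21.4×10⁻³
  nylon: M = 15.5×10⁻³
  alloy steel: M = 9.49×10⁻³
  molybdenum: M = 5.56×10⁻³
  bronze: M = 4.34×10⁻³
The maximum is for magnesium alloy.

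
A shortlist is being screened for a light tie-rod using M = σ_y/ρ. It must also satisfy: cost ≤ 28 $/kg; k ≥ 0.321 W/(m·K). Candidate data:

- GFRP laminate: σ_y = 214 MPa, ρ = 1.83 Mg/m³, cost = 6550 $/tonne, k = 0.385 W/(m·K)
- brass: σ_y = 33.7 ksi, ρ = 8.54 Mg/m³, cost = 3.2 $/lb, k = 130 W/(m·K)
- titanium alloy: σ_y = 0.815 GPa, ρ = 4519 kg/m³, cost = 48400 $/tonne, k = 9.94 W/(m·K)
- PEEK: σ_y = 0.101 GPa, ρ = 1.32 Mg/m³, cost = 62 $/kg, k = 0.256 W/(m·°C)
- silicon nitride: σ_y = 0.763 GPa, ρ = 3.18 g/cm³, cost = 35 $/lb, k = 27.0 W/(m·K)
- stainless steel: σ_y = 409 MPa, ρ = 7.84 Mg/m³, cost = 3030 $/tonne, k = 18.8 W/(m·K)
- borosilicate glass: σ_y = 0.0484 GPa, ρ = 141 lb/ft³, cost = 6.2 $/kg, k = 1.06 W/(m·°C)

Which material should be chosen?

Screen on constraints: cost ≤ 28 $/kg; k ≥ 0.321 W/(m·K). Survivors: GFRP laminate, brass, stainless steel, borosilicate glass.
Putting every candidate on a common basis:
  GFRP laminate: σ_y = 214.0 MPa, ρ = 1830 kg/m³
  brass: σ_y = 232.4 MPa, ρ = 8540 kg/m³
  stainless steel: σ_y = 409.0 MPa, ρ = 7840 kg/m³
  borosilicate glass: σ_y = 48.40 MPa, ρ = 2259 kg/m³
  GFRP laminate: M = 117 kN·m/kg
  stainless steel: M = 52.2 kN·m/kg
  brass: M = 27.2 kN·m/kg
  borosilicate glass: M = 21.4 kN·m/kg
The maximum is for GFRP laminate.

GFRP laminate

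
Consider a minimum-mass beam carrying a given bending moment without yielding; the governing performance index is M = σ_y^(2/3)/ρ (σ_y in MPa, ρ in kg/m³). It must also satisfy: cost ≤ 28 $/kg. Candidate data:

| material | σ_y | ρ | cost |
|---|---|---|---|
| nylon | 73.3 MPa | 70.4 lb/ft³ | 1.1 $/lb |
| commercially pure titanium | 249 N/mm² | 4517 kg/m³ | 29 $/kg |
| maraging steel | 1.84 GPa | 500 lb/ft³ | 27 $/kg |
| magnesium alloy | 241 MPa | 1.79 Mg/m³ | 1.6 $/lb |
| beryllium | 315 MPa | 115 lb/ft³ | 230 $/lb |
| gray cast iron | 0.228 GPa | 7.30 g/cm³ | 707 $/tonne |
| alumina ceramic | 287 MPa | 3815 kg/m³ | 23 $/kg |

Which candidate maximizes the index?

magnesium alloy

Screen on constraints: cost ≤ 28 $/kg. Survivors: nylon, maraging steel, magnesium alloy, gray cast iron, alumina ceramic.
Putting every candidate on a common basis:
  nylon: σ_y = 73.30 MPa, ρ = 1128 kg/m³
  maraging steel: σ_y = 1840 MPa, ρ = 8009 kg/m³
  magnesium alloy: σ_y = 241.0 MPa, ρ = 1790 kg/m³
  gray cast iron: σ_y = 228.0 MPa, ρ = 7300 kg/m³
  alumina ceramic: σ_y = 287.0 MPa, ρ = 3815 kg/m³
  magnesium alloy: M = 21.6×10⁻³
  maraging steel: M = 18.7×10⁻³
  nylon: M = 15.5×10⁻³
  alumina ceramic: M = 11.4×10⁻³
  gray cast iron: M = 5.11×10⁻³
The maximum is for magnesium alloy.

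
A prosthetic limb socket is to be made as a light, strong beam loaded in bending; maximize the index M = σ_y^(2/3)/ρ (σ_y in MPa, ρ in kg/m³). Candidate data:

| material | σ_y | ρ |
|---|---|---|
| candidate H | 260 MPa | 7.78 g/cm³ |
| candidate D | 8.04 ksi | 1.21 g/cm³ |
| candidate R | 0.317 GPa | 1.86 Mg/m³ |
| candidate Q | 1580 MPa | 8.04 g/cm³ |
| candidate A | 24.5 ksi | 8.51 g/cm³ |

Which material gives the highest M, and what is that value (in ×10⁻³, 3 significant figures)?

candidate R, M = 25.0×10⁻³

In SI units:
  candidate H: σ_y = 260.0 MPa, ρ = 7780 kg/m³
  candidate D: σ_y = 55.43 MPa, ρ = 1210 kg/m³
  candidate R: σ_y = 317.0 MPa, ρ = 1860 kg/m³
  candidate Q: σ_y = 1580 MPa, ρ = 8040 kg/m³
  candidate A: σ_y = 168.9 MPa, ρ = 8510 kg/m³
  candidate R: M = 25.0×10⁻³
  candidate Q: M = 16.9×10⁻³
  candidate D: M = 12.0×10⁻³
  candidate H: M = 5.24×10⁻³
  candidate A: M = 3.59×10⁻³
Candidate R ranks first.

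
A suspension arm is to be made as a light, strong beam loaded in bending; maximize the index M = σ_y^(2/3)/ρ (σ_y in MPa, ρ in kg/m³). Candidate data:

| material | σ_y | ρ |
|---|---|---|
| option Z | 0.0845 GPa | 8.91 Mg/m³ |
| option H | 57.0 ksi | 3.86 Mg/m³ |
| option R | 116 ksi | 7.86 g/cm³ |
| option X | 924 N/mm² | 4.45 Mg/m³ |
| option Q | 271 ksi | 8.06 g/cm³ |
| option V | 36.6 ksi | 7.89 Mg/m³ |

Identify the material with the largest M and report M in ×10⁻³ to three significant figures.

Putting every candidate on a common basis:
  option Z: σ_y = 84.50 MPa, ρ = 8910 kg/m³
  option H: σ_y = 393.0 MPa, ρ = 3860 kg/m³
  option R: σ_y = 799.8 MPa, ρ = 7860 kg/m³
  option X: σ_y = 924.0 MPa, ρ = 4450 kg/m³
  option Q: σ_y = 1868 MPa, ρ = 8060 kg/m³
  option V: σ_y = 252.3 MPa, ρ = 7890 kg/m³
  option X: M = 21.3×10⁻³
  option Q: M = 18.8×10⁻³
  option H: M = 13.9×10⁻³
  option R: M = 11.0×10⁻³
  option V: M = 5.06×10⁻³
  option Z: M = 2.16×10⁻³
Option X ranks first.

option X, M = 21.3×10⁻³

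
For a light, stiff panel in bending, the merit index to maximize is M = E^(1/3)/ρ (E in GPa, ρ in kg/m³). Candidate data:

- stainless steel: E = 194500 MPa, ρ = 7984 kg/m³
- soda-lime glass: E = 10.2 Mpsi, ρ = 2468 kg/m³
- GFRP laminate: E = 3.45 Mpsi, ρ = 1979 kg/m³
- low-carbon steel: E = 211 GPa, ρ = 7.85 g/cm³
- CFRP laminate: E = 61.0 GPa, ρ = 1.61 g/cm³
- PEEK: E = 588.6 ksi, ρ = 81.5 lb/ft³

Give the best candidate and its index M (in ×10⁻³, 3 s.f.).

CFRP laminate, M = 2.45×10⁻³

Normalizing units and computing the index:
  stainless steel: E = 194.5 GPa, ρ = 7984 kg/m³
  soda-lime glass: E = 70.33 GPa, ρ = 2468 kg/m³
  GFRP laminate: E = 23.79 GPa, ρ = 1979 kg/m³
  low-carbon steel: E = 211.0 GPa, ρ = 7850 kg/m³
  CFRP laminate: E = 61.00 GPa, ρ = 1610 kg/m³
  PEEK: E = 4.058 GPa, ρ = 1306 kg/m³
  CFRP laminate: M = 2.45×10⁻³
  soda-lime glass: M = 1.67×10⁻³
  GFRP laminate: M = 1.45×10⁻³
  PEEK: M = 1.22×10⁻³
  low-carbon steel: M = 0.758×10⁻³
  stainless steel: M = 0.726×10⁻³
CFRP laminate has the largest M.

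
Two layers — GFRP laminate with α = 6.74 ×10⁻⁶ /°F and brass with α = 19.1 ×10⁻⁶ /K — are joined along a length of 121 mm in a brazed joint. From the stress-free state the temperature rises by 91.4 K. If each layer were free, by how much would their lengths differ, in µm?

GFRP laminate: α = 6.74×10⁻⁶/°F × 9/5 = 12.1×10⁻⁶/K.
Δα = |12.1 − 19.1|×10⁻⁶/K = 6.97×10⁻⁶/K.
ΔL_mismatch = Δα·L·ΔT = 6.97×10⁻⁶ × 121.0 mm × 91.4 K = 77.1 µm.

77.1 µm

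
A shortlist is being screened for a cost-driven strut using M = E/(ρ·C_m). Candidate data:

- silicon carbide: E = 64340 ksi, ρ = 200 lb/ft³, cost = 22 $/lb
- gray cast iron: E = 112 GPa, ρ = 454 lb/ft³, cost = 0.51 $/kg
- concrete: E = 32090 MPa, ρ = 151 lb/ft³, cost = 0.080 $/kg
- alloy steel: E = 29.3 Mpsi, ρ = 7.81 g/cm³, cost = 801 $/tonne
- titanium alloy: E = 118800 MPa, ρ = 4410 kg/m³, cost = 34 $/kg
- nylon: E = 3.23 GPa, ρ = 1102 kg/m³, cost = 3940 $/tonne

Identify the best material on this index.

concrete

Putting every candidate on a common basis:
  silicon carbide: E = 443.6 GPa, ρ = 3204 kg/m³, cost = 48.50 $/kg
  gray cast iron: E = 112.0 GPa, ρ = 7272 kg/m³, cost = 0.5100 $/kg
  concrete: E = 32.09 GPa, ρ = 2419 kg/m³, cost = 0.08000 $/kg
  alloy steel: E = 202.0 GPa, ρ = 7810 kg/m³, cost = 0.8010 $/kg
  titanium alloy: E = 118.8 GPa, ρ = 4410 kg/m³, cost = 34.00 $/kg
  nylon: E = 3.230 GPa, ρ = 1102 kg/m³, cost = 3.940 $/kg
  concrete: M = 166 MN·m per $
  alloy steel: M = 32.3 MN·m per $
  gray cast iron: M = 30.2 MN·m per $
  silicon carbide: M = 2.85 MN·m per $
  titanium alloy: M = 0.792 MN·m per $
  nylon: M = 0.744 MN·m per $
Concrete has the largest M.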